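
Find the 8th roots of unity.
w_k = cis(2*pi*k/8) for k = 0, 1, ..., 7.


The 8th roots of unity are cis(360k/8°) for k=0..7
Angle step = 360/8 = 45°
Primitive root: cis(45°)
Primitive root = 0.7071 + 0.7071i

8 roots at angles: 0°, 45°, 90°, 135°, 180°, 225°, 270°, 315°


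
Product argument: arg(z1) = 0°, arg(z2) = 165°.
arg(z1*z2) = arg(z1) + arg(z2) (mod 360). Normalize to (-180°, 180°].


arg(z1*z2) = 0° + 165° = 165°
Normalized to (-180°, 180°]: 165°

165°


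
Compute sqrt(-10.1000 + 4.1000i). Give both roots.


|z| = sqrt(102.01+16.81) = 10.9005
sqrt((|z|+a)/2) = sqrt((10.9005+(-10.1))/2) = sqrt(0.4002) = 0.6326
sqrt((|z|-a)/2) = sqrt((10.9005-(-10.1))/2) = sqrt(10.5002) = 3.2404

±(0.6326 + 3.2404i) i.e. 0.6326 + 3.2404i and -0.6326 - 3.2404i


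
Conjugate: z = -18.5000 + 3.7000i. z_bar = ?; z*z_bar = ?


z_bar = -18.5000 - 3.7000i
z*z_bar = (-18.5)^2 + 3.7^2 = 342.25 + 13.69 = 355.94

z_bar = -18.5000 - 3.7000i, z*z_bar = 355.94


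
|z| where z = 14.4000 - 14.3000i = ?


|z| = sqrt(14.4^2 + (-14.3)^2) = sqrt(207.36 + 204.49) = sqrt(411.85) = 20.2941

|z| = 20.2941


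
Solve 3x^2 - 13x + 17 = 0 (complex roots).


disc = (-13)^2 - 4*3*17 = 169 - 204 = -35
sqrt(|disc|) = sqrt(35) = 5.9161
Real part = 13/(2*3) = 2.1667
Imag part = 5.9161/(2*3) = 0.9860

2.1667 ± 0.9860i


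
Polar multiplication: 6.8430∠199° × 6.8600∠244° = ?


r = 6.8430 * 6.8600 = 46.9430
theta = 199° + 244° = 443° = 83° (mod 360)

46.9430 cis(83°)


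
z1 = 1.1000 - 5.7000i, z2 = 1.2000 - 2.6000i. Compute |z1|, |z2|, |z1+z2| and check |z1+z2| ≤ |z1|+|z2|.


|z1| = sqrt(1.1^2 + (-5.7)^2) = sqrt(33.7) = 5.8052
|z2| = sqrt(1.2^2 + (-2.6)^2) = sqrt(8.2) = 2.8636
z1+z2 = 2.3000 - 8.3000i
|z1+z2| = sqrt(74.18) = 8.6128
|z1|+|z2| = 5.8052 + 2.8636 = 8.6688

|z1+z2| = 8.6128 ≤ |z1|+|z2| = 8.6688 (verified)


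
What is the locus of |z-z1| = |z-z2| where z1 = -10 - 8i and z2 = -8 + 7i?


Equal distances means the locus is the perpendicular bisector of z1 and z2.
Midpoint = ((-10+(-8))/2, (-8+7)/2) = (-9.0000, -0.5000)

Perpendicular bisector through (-9.0000, -0.5000)


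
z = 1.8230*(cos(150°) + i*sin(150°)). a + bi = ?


a = 1.8230*cos(150°) = 1.8230*(-0.86603) = -1.5788
b = 1.8230*sin(150°) = 1.8230*0.5 = 0.9115

-1.5788 + 0.9115i


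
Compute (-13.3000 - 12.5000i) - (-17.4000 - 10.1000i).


Real: -13.3 + 17.4 = 4.1
Imag: -12.5 + 10.1 = -2.4

4.1000 - 2.4000i


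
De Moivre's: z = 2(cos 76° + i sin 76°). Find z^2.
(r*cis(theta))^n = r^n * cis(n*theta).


r^2 = 2^2 = 4
n*theta = 2*76° = 152° = 152° (mod 360)
a = 4*cos(152°) = -3.5318
b = 4*sin(152°) = 1.8779

4 cis(152°) = -3.5318 + 1.8779i


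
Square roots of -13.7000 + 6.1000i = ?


|z| = sqrt(187.69+37.21) = 14.9967
sqrt((|z|+a)/2) = sqrt((14.9967+(-13.7))/2) = sqrt(0.6483) = 0.8052
sqrt((|z|-a)/2) = sqrt((14.9967-(-13.7))/2) = sqrt(14.3483) = 3.7879

±(0.8052 + 3.7879i) i.e. 0.8052 + 3.7879i and -0.8052 - 3.7879i


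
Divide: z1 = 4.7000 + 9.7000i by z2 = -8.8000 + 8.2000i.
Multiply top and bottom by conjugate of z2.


Conjugate of z2 = -8.8000 - 8.2000i
Numerator: (4.7000 + 9.7000i)(-8.8000 - 8.2000i) = 38.1800 - 123.9000i
Denominator: (-8.8)^2 + 8.2^2 = 144.68
Result = (38.1800 - 123.9000i)/144.68

0.2639 - 0.8564i


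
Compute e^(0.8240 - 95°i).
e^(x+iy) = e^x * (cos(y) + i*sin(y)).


e^0.8240 = 2.2796
cos(-95°) = -0.08716
sin(-95°) = -0.9962
Real = 2.2796*(-0.08716) = -0.1987
Imag = 2.2796*(-0.9962) = -2.2709

-0.1987 - 2.2709i


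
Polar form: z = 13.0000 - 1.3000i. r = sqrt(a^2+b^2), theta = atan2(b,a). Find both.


r = sqrt(169+1.69) = sqrt(170.69) = 13.0648
theta = atan2(-1.3, 13) = -5.7106 degrees

r = 13.0648, theta = -5.7106 degrees


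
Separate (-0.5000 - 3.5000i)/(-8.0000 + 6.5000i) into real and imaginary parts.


Multiply by conjugate: (-0.5000 - 3.5000i)(-8.0000 - 6.5000i) / ((-8)^2 + 6.5^2)
Numerator real = -0.5*(-8) - (3.5)*6.5 = -18.75
Numerator imag = -3.5*(-8) - (-0.5)*6.5 = 31.25
Denominator = 106.25
Re(z) = -18.75/106.25 = -0.1765
Im(z) = 31.25/106.25 = 0.2941

Re(z) = -0.1765, Im(z) = 0.2941


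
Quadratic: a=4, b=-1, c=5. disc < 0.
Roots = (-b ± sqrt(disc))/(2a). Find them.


disc = (-1)^2 - 4*4*5 = 1 - 80 = -79
sqrt(|disc|) = sqrt(79) = 8.8882
Real part = 1/(2*4) = 0.1250
Imag part = 8.8882/(2*4) = 1.1110

0.1250 ± 1.1110i


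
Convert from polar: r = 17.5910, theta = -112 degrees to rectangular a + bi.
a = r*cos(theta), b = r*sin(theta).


a = 17.5910*cos(-112°) = 17.5910*(-0.374607) = -6.5897
b = 17.5910*sin(-112°) = 17.5910*(-0.927184) = -16.3101

-6.5897 - 16.3101i


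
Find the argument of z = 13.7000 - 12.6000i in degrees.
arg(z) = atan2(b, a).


Re = 13.7, Im = -12.6
arg = atan2(-12.6, 13.7) = -42.6050 degrees

arg(z) = -42.6050 degrees


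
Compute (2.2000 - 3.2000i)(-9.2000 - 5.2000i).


Real = 2.2*(-9.2) - (-3.2)*(-5.2) = -20.24 - 16.64 = -36.88
Imag = 2.2*(-5.2) - (9.2)*(-3.2) = -11.44 + 29.44 = 18

-36.8800 + 18.0000i


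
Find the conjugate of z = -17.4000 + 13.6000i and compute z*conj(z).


z_bar = -17.4000 - 13.6000i
z*z_bar = (-17.4)^2 + 13.6^2 = 302.76 + 184.96 = 487.72

z_bar = -17.4000 - 13.6000i, z*z_bar = 487.72


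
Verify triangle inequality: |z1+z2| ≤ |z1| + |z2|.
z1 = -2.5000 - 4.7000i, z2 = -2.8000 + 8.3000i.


|z1| = sqrt((-2.5)^2 + (-4.7)^2) = sqrt(28.34) = 5.3235
|z2| = sqrt((-2.8)^2 + 8.3^2) = sqrt(76.73) = 8.7596
z1+z2 = -5.3000 + 3.6000i
|z1+z2| = sqrt(41.05) = 6.4070
|z1|+|z2| = 5.3235 + 8.7596 = 14.0831

|z1+z2| = 6.4070 ≤ |z1|+|z2| = 14.0831 (verified)


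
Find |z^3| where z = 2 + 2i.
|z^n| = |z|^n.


|z| = sqrt(4+4) = sqrt(8) = 2.8284
|z^3| = |z|^3 = (sqrt(8))^3 = 8*sqrt(8)

|z^3| = 8*sqrt(8) ≈ 22.6274


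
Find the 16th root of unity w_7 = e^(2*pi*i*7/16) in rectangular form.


Angle = 360*7/16 = 157.5°
a = cos(157.5°) = -0.9239
b = sin(157.5°) = 0.3827

-0.9239 + 0.3827i


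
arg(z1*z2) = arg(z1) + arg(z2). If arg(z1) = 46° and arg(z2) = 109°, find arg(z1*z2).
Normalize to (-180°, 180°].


arg(z1*z2) = 46° + 109° = 155°
Normalized to (-180°, 180°]: 155°

155°


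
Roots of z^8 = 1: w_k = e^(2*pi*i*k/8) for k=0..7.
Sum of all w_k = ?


The sum of all 8th roots of unity is 0.
Geometric series: (1 - w^8)/(1 - w) = (1-1)/(1-w) = 0 since w^8 = 1, w ≠ 1.
Alternatively: coefficient of z^7 in z^8 - 1 is 0.

0


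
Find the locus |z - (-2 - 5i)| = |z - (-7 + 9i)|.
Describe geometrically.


Equal distances means the locus is the perpendicular bisector of z1 and z2.
Midpoint = ((-2+(-7))/2, (-5+9)/2) = (-4.5000, 2.0000)

Perpendicular bisector through (-4.5000, 2.0000)


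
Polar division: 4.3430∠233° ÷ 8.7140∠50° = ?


r = 4.3430 / 8.7140 = 0.4984
theta = 233° - 50° = 183° = 183° (mod 360)

0.4984 cis(183°)


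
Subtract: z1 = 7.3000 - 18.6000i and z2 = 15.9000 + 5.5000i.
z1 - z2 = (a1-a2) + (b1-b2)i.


Real: 7.3 - 15.9 = -8.6
Imag: -18.6 - 5.5 = -24.1

-8.6000 - 24.1000i


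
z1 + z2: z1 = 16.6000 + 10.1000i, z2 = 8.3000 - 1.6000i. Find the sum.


Real: 16.6 + 8.3 = 24.9
Imag: 10.1 - 1.6 = 8.5

24.9000 + 8.5000i


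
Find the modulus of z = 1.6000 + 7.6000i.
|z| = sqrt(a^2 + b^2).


|z| = sqrt(1.6^2 + 7.6^2) = sqrt(2.56 + 57.76) = sqrt(60.32) = 7.7666

|z| = 7.7666


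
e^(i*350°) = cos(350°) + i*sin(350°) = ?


cos(350°) = 0.9848
sin(350°) = -0.1736

e^(i*350°) = 0.9848 - 0.1736i


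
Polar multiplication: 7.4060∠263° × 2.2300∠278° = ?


r = 7.4060 * 2.2300 = 16.5154
theta = 263° + 278° = 541° = 181° (mod 360)

16.5154 cis(181°)


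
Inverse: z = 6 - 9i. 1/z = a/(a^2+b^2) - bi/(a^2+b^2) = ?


|z|^2 = 36+81 = 117
1/z = (6 + 9i)/117

1/z = 0.0513 + 0.0769i


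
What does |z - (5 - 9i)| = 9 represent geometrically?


|z - z0| = r is a circle with center z0 and radius r.
Center = (5, -9), radius = 9

Circle with center (5, -9) and radius 9


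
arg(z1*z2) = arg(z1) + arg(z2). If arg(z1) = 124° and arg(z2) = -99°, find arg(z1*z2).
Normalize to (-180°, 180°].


arg(z1*z2) = 124° - 99° = 25°
Normalized to (-180°, 180°]: 25°

25°


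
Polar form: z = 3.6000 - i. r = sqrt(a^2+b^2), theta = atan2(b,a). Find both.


r = sqrt(12.96+1) = sqrt(13.96) = 3.7363
theta = atan2(-1, 3.6) = -15.5241 degrees

r = 3.7363, theta = -15.5241 degrees


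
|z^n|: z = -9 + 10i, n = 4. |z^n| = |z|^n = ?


|z| = sqrt(81+100) = sqrt(181) = 13.4536
|z^4| = |z|^4 = (sqrt(181))^4 = 181^2 = 32761

|z^4| = 32761


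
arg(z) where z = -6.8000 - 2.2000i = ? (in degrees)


Re = -6.8, Im = -2.2
arg = atan2(-2.2, -6.8) = -162.0721 degrees

arg(z) = -162.0721 degrees


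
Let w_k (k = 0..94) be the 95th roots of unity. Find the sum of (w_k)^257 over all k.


The roots are w_k = w^k with w = e^(2*pi*i/95), and (w^k)^257 = (w^257)^k.
So S = 1 + u + u^2 + ... + u^(94) with u = w^257.
257 = 2*95 + 67, so 257 is not a multiple of 95: u = (w^95)^2 * w^67 = w^67 ≠ 1 (w is a primitive 95th root), while u^95 = (w^95)^257 = 1.
Geometric series: S = (1 - u^95)/(1 - u) = (1 - 1)/(1 - u) = 0

S = 0


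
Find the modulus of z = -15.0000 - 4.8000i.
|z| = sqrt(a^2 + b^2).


|z| = sqrt((-15)^2 + (-4.8)^2) = sqrt(225 + 23.04) = sqrt(248.04) = 15.7493

|z| = 15.7493


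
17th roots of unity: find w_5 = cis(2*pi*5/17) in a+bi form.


Angle = 360*5/17 = 105.8824°
a = cos(105.8824°) = -0.2737
b = sin(105.8824°) = 0.9618

-0.2737 + 0.9618i


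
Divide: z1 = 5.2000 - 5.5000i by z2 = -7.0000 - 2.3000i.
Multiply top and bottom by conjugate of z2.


Conjugate of z2 = -7.0000 + 2.3000i
Numerator: (5.2000 - 5.5000i)(-7.0000 + 2.3000i) = -23.7500 + 50.4600i
Denominator: (-7)^2 + (-2.3)^2 = 54.29
Result = (-23.7500 + 50.4600i)/54.29

-0.4375 + 0.9295i


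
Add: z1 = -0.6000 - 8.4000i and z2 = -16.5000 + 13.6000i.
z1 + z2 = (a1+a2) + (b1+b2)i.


Real: -0.6 - 16.5 = -17.1
Imag: -8.4 + 13.6 = 5.2

-17.1000 + 5.2000i


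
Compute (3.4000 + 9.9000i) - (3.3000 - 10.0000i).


Real: 3.4 - 3.3 = 0.1
Imag: 9.9 + 10 = 19.9

0.1000 + 19.9000i


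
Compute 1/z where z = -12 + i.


|z|^2 = 144+1 = 145
1/z = (-12 - 1i)/145

1/z = -0.0828 - 0.0069i


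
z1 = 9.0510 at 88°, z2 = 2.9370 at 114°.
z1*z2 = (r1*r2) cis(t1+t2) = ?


r = 9.0510 * 2.9370 = 26.5828
theta = 88° + 114° = 202° = 202° (mod 360)

26.5828 cis(202°)


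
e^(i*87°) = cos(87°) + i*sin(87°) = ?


cos(87°) = 0.0523
sin(87°) = 0.9986

e^(i*87°) = 0.0523 + 0.9986i


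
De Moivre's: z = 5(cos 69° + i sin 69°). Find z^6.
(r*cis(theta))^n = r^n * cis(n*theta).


r^6 = 5^6 = 15625
n*theta = 6*69° = 414° = 54° (mod 360)
a = 15625*cos(54°) = 9184.1446
b = 15625*sin(54°) = 12640.8905

15625 cis(54°) = 9184.1446 + 12640.8905i


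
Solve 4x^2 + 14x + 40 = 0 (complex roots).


disc = 14^2 - 4*4*40 = 196 - 640 = -444
sqrt(|disc|) = sqrt(444) = 21.0713
Real part = -14/(2*4) = -1.7500
Imag part = 21.0713/(2*4) = 2.6339

-1.7500 ± 2.6339i


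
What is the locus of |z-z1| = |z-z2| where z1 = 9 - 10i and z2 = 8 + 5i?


Equal distances means the locus is the perpendicular bisector of z1 and z2.
Midpoint = ((9+8)/2, (-10+5)/2) = (8.5000, -2.5000)

Perpendicular bisector through (8.5000, -2.5000)


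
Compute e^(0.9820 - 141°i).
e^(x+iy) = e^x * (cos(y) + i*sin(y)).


e^0.9820 = 2.6698
cos(-141°) = -0.77715
sin(-141°) = -0.62932
Real = 2.6698*(-0.77715) = -2.0748
Imag = 2.6698*(-0.62932) = -1.6802

-2.0748 - 1.6802i


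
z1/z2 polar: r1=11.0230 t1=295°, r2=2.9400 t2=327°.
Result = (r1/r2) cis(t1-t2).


r = 11.0230 / 2.9400 = 3.7493
theta = 295° - 327° = -32° = 328° (mod 360)

3.7493 cis(328°)


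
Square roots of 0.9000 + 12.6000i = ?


|z| = sqrt(0.81+158.76) = 12.6321
sqrt((|z|+a)/2) = sqrt((12.6321+0.9)/2) = sqrt(6.7661) = 2.6012
sqrt((|z|-a)/2) = sqrt((12.6321-0.9)/2) = sqrt(5.8661) = 2.4220

±(2.6012 + 2.4220i) i.e. 2.6012 + 2.4220i and -2.6012 - 2.4220i


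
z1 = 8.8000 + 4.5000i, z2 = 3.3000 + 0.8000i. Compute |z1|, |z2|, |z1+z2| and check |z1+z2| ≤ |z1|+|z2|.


|z1| = sqrt(8.8^2 + 4.5^2) = sqrt(97.69) = 9.8838
|z2| = sqrt(3.3^2 + 0.8^2) = sqrt(11.53) = 3.3956
z1+z2 = 12.1000 + 5.3000i
|z1+z2| = sqrt(174.5) = 13.2098
|z1|+|z2| = 9.8838 + 3.3956 = 13.2794

|z1+z2| = 13.2098 ≤ |z1|+|z2| = 13.2794 (verified)


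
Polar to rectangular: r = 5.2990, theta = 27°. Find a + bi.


a = 5.2990*cos(27°) = 5.2990*0.891 = 4.7214
b = 5.2990*sin(27°) = 5.2990*0.454 = 2.4057

4.7214 + 2.4057i


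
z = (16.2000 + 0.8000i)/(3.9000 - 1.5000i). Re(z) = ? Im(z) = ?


Multiply by conjugate: (16.2000 + 0.8000i)(3.9000 + 1.5000i) / (3.9^2 + (-1.5)^2)
Numerator real = 16.2*3.9 + 0.8*(-1.5) = 61.98
Numerator imag = 0.8*3.9 - 16.2*(-1.5) = 27.42
Denominator = 17.46
Re(z) = 61.98/17.46 = 3.5498
Im(z) = 27.42/17.46 = 1.5704

Re(z) = 3.5498, Im(z) = 1.5704


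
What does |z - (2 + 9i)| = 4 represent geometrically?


|z - z0| = r is a circle with center z0 and radius r.
Center = (2, 9), radius = 4

Circle with center (2, 9) and radius 4


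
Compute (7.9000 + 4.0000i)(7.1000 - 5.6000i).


Real = 7.9*7.1 - 4*(-5.6) = 56.09 - (-22.4) = 78.49
Imag = 7.9*(-5.6) + 7.1*4 = -44.24 + 28.4 = -15.84

78.4900 - 15.8400i


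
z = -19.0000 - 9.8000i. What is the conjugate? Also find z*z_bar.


z_bar = -19.0000 + 9.8000i
z*z_bar = (-19)^2 + (-9.8)^2 = 361 + 96.04 = 457.04

z_bar = -19.0000 + 9.8000i, z*z_bar = 457.04


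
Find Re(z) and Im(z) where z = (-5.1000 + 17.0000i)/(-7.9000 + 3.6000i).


Multiply by conjugate: (-5.1000 + 17.0000i)(-7.9000 - 3.6000i) / ((-7.9)^2 + 3.6^2)
Numerator real = -5.1*(-7.9) + 17*3.6 = 101.49
Numerator imag = 17*(-7.9) - (-5.1)*3.6 = -115.94
Denominator = 75.37
Re(z) = 101.49/75.37 = 1.3466
Im(z) = -115.94/75.37 = -1.5383

Re(z) = 1.3466, Im(z) = -1.5383


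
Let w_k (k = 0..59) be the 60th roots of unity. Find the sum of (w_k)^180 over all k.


The roots are w_k = w^k with w = e^(2*pi*i/60), and (w^k)^180 = (w^180)^k.
So S = 1 + u + u^2 + ... + u^(59) with u = w^180.
180 = 3*60 + 0, so 180 is a multiple of 60 and u = (w^60)^3 = 1.
Every one of the 60 terms equals 1: S = 60

S = 60


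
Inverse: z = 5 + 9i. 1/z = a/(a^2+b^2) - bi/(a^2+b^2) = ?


|z|^2 = 25+81 = 106
1/z = (5 - 9i)/106

1/z = 0.0472 - 0.0849i


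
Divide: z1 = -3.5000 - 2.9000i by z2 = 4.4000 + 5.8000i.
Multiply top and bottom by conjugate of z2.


Conjugate of z2 = 4.4000 - 5.8000i
Numerator: (-3.5000 - 2.9000i)(4.4000 - 5.8000i) = -32.2200 + 7.5400i
Denominator: 4.4^2 + 5.8^2 = 53
Result = (-32.2200 + 7.5400i)/53

-0.6079 + 0.1423i


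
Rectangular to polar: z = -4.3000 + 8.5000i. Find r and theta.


r = sqrt(18.49+72.25) = sqrt(90.74) = 9.5258
theta = atan2(8.5, -4.3) = 116.8340 degrees

r = 9.5258, theta = 116.8340 degrees


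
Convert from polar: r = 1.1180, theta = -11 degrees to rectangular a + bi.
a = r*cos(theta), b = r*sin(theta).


a = 1.1180*cos(-11°) = 1.1180*0.98163 = 1.0975
b = 1.1180*sin(-11°) = 1.1180*(-0.1908) = -0.2133

1.0975 - 0.2133i


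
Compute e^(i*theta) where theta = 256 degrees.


cos(256°) = -0.2419
sin(256°) = -0.9703

e^(i*256°) = -0.2419 - 0.9703i


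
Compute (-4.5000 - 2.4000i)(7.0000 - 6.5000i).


Real = -4.5*7 - (-2.4)*(-6.5) = -31.5 - 15.6 = -47.1
Imag = -4.5*(-6.5) + 7*(-2.4) = 29.25 - (16.8) = 12.45

-47.1000 + 12.4500i


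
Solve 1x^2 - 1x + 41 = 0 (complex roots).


disc = (-1)^2 - 4*1*41 = 1 - 164 = -163
sqrt(|disc|) = sqrt(163) = 12.7671
Real part = 1/(2*1) = 0.5000
Imag part = 12.7671/(2*1) = 6.3836

0.5000 ± 6.3836i


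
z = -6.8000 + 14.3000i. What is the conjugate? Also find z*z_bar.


z_bar = -6.8000 - 14.3000i
z*z_bar = (-6.8)^2 + 14.3^2 = 46.24 + 204.49 = 250.73

z_bar = -6.8000 - 14.3000i, z*z_bar = 250.73


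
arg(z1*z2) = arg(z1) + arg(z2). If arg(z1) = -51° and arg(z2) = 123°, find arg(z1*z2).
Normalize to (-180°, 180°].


arg(z1*z2) = -51° + 123° = 72°
Normalized to (-180°, 180°]: 72°

72°


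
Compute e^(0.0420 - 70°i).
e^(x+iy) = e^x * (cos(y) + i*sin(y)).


e^0.0420 = 1.0429
cos(-70°) = 0.342
sin(-70°) = -0.9397
Real = 1.0429*0.342 = 0.3567
Imag = 1.0429*(-0.9397) = -0.9800

0.3567 - 0.9800i


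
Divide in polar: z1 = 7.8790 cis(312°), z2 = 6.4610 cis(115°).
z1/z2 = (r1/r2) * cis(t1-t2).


r = 7.8790 / 6.4610 = 1.2195
theta = 312° - 115° = 197° = 197° (mod 360)

1.2195 cis(197°)


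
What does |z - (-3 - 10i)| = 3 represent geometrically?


|z - z0| = r is a circle with center z0 and radius r.
Center = (-3, -10), radius = 3

Circle with center (-3, -10) and radius 3


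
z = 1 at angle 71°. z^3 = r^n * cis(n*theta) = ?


r^3 = 1^3 = 1
n*theta = 3*71° = 213° = 213° (mod 360)
a = 1*cos(213°) = -0.8387
b = 1*sin(213°) = -0.5446

1 cis(213°) = -0.8387 - 0.5446i


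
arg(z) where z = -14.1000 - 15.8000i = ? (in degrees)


Re = -14.1, Im = -15.8
arg = atan2(-15.8, -14.1) = -131.7459 degrees

arg(z) = -131.7459 degrees


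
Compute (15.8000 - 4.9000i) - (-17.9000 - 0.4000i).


Real: 15.8 + 17.9 = 33.7
Imag: -4.9 + 0.4 = -4.5

33.7000 - 4.5000i


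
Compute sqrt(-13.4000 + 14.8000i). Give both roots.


|z| = sqrt(179.56+219.04) = 19.9650
sqrt((|z|+a)/2) = sqrt((19.9650+(-13.4))/2) = sqrt(3.2825) = 1.8118
sqrt((|z|-a)/2) = sqrt((19.9650-(-13.4))/2) = sqrt(16.6825) = 4.0844

±(1.8118 + 4.0844i) i.e. 1.8118 + 4.0844i and -1.8118 - 4.0844i


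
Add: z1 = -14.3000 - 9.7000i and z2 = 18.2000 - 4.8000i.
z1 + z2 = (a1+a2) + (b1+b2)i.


Real: -14.3 + 18.2 = 3.9
Imag: -9.7 - 4.8 = -14.5

3.9000 - 14.5000i


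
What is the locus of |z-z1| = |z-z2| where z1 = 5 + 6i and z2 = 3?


Equal distances means the locus is the perpendicular bisector of z1 and z2.
Midpoint = ((5+3)/2, (6+0)/2) = (4.0000, 3.0000)

Perpendicular bisector through (4.0000, 3.0000)


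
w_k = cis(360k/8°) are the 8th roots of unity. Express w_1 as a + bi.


Angle = 360*1/8 = 45°
a = cos(45°) = 0.7071
b = sin(45°) = 0.7071

0.7071 + 0.7071i


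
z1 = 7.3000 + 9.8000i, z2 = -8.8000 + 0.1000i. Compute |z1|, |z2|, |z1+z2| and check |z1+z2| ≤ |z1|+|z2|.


|z1| = sqrt(7.3^2 + 9.8^2) = sqrt(149.33) = 12.2201
|z2| = sqrt((-8.8)^2 + 0.1^2) = sqrt(77.45) = 8.8006
z1+z2 = -1.5000 + 9.9000i
|z1+z2| = sqrt(100.26) = 10.0130
|z1|+|z2| = 12.2201 + 8.8006 = 21.0207

|z1+z2| = 10.0130 ≤ |z1|+|z2| = 21.0207 (verified)


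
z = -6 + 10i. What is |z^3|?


|z| = sqrt(36+100) = sqrt(136) = 11.6619
|z^3| = |z|^3 = (sqrt(136))^3 = 136*sqrt(136)

|z^3| = 136*sqrt(136) ≈ 1586.0189


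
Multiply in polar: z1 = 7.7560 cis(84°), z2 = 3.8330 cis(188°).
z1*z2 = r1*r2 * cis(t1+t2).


r = 7.7560 * 3.8330 = 29.7287
theta = 84° + 188° = 272° = 272° (mod 360)

29.7287 cis(272°)


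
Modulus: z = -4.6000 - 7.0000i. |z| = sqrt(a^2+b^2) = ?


|z| = sqrt((-4.6)^2 + (-7)^2) = sqrt(21.16 + 49) = sqrt(70.16) = 8.3762

|z| = 8.3762


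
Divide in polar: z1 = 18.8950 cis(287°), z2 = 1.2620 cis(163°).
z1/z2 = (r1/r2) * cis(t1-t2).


r = 18.8950 / 1.2620 = 14.9723
theta = 287° - 163° = 124° = 124° (mod 360)

14.9723 cis(124°)


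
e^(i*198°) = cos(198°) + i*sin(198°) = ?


cos(198°) = -0.9511
sin(198°) = -0.3090

e^(i*198°) = -0.9511 - 0.3090i


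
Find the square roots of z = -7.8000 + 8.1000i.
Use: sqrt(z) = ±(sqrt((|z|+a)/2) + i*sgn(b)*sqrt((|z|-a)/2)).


|z| = sqrt(60.84+65.61) = 11.2450
sqrt((|z|+a)/2) = sqrt((11.2450+(-7.8))/2) = sqrt(1.7225) = 1.3124
sqrt((|z|-a)/2) = sqrt((11.2450-(-7.8))/2) = sqrt(9.5225) = 3.0859

±(1.3124 + 3.0859i) i.e. 1.3124 + 3.0859i and -1.3124 - 3.0859i


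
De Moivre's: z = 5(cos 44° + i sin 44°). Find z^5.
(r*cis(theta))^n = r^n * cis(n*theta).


r^5 = 5^5 = 3125
n*theta = 5*44° = 220° = 220° (mod 360)
a = 3125*cos(220°) = -2393.8889
b = 3125*sin(220°) = -2008.7113

3125 cis(220°) = -2393.8889 - 2008.7113i


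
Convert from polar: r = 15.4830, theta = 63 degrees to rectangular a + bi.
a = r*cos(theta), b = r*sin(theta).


a = 15.4830*cos(63°) = 15.4830*0.45399 = 7.0291
b = 15.4830*sin(63°) = 15.4830*0.89101 = 13.7955

7.0291 + 13.7955i


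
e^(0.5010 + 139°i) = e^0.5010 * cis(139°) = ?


e^0.5010 = 1.65037
cos(139°) = -0.75471
sin(139°) = 0.65606
Real = 1.65037*(-0.75471) = -1.2456
Imag = 1.65037*0.65606 = 1.0827

-1.2456 + 1.0827i


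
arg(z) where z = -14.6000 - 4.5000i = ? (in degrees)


Re = -14.6, Im = -4.5
arg = atan2(-4.5, -14.6) = -162.8697 degrees

arg(z) = -162.8697 degrees


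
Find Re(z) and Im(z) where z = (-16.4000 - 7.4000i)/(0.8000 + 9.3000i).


Multiply by conjugate: (-16.4000 - 7.4000i)(0.8000 - 9.3000i) / (0.8^2 + 9.3^2)
Numerator real = -16.4*0.8 - (7.4)*9.3 = -81.94
Numerator imag = -7.4*0.8 - (-16.4)*9.3 = 146.6
Denominator = 87.13
Re(z) = -81.94/87.13 = -0.9404
Im(z) = 146.6/87.13 = 1.6825

Re(z) = -0.9404, Im(z) = 1.6825


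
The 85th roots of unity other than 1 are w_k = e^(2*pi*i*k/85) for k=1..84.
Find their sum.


With w = e^(2*pi*i/85), all 85 of the 85th roots of unity w^0 = 1, w, ..., w^(84) sum to 0: 1 + w + ... + w^(84) = (1 - w^85)/(1 - w) = 0 since w^85 = 1, w ≠ 1.
Removing the root 1: w + w^2 + ... + w^(84) = 0 - 1 = -1

Sum = -1


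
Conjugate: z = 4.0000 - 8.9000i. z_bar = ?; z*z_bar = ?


z_bar = 4.0000 + 8.9000i
z*z_bar = 4^2 + (-8.9)^2 = 16 + 79.21 = 95.21

z_bar = 4.0000 + 8.9000i, z*z_bar = 95.21


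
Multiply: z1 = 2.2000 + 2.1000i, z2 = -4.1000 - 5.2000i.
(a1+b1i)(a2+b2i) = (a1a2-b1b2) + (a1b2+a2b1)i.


Real = 2.2*(-4.1) - 2.1*(-5.2) = -9.02 - (-10.92) = 1.9
Imag = 2.2*(-5.2) - (4.1)*2.1 = -11.44 - (8.61) = -20.05

1.9000 - 20.0500i


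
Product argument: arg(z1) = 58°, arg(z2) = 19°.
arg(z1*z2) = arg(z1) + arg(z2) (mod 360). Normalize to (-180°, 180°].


arg(z1*z2) = 58° + 19° = 77°
Normalized to (-180°, 180°]: 77°

77°


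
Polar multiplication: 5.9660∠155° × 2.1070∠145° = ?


r = 5.9660 * 2.1070 = 12.5704
theta = 155° + 145° = 300° = 300° (mod 360)

12.5704 cis(300°)


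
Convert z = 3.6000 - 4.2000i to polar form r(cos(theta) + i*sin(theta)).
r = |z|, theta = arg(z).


r = sqrt(12.96+17.64) = sqrt(30.6) = 5.5317
theta = atan2(-4.2, 3.6) = -49.3987 degrees

r = 5.5317, theta = -49.3987 degrees


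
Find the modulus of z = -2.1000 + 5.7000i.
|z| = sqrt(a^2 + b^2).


|z| = sqrt((-2.1)^2 + 5.7^2) = sqrt(4.41 + 32.49) = sqrt(36.9) = 6.0745

|z| = 6.0745


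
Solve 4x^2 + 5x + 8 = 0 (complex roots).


disc = 5^2 - 4*4*8 = 25 - 128 = -103
sqrt(|disc|) = sqrt(103) = 10.1489
Real part = -5/(2*4) = -0.6250
Imag part = 10.1489/(2*4) = 1.2686

-0.6250 ± 1.2686i


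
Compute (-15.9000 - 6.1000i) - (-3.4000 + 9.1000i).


Real: -15.9 + 3.4 = -12.5
Imag: -6.1 - 9.1 = -15.2

-12.5000 - 15.2000i


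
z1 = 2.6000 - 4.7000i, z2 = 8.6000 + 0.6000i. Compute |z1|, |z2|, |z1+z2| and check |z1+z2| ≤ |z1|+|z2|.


|z1| = sqrt(2.6^2 + (-4.7)^2) = sqrt(28.85) = 5.3712
|z2| = sqrt(8.6^2 + 0.6^2) = sqrt(74.32) = 8.6209
z1+z2 = 11.2000 - 4.1000i
|z1+z2| = sqrt(142.25) = 11.9269
|z1|+|z2| = 5.3712 + 8.6209 = 13.9921

|z1+z2| = 11.9269 ≤ |z1|+|z2| = 13.9921 (verified)


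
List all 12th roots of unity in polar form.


The 12th roots of unity are cis(360k/12°) for k=0..11
Angle step = 360/12 = 30°
Primitive root: cis(30°)
Primitive root = 0.8660 + 0.5000i

12 roots at angles: 0°, 30°, 60°, 90°, 120°, 150°, 180°, 210°, 240°, 270°, 300°, 330°


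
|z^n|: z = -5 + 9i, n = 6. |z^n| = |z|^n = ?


|z| = sqrt(25+81) = sqrt(106) = 10.2956
|z^6| = |z|^6 = (sqrt(106))^6 = 106^3 = 1191016

|z^6| = 1191016


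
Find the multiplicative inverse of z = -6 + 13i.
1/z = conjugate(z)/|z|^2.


|z|^2 = 36+169 = 205
1/z = (-6 - 13i)/205

1/z = -0.0293 - 0.0634i


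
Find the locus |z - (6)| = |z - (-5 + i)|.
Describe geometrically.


Equal distances means the locus is the perpendicular bisector of z1 and z2.
Midpoint = ((6+(-5))/2, (0+1)/2) = (0.5000, 0.5000)

Perpendicular bisector through (0.5000, 0.5000)


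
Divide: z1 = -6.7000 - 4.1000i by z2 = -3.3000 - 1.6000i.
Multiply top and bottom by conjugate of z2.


Conjugate of z2 = -3.3000 + 1.6000i
Numerator: (-6.7000 - 4.1000i)(-3.3000 + 1.6000i) = 28.6700 + 2.8100i
Denominator: (-3.3)^2 + (-1.6)^2 = 13.45
Result = (28.6700 + 2.8100i)/13.45

2.1316 + 0.2089i


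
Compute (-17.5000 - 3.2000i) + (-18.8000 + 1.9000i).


Real: -17.5 - 18.8 = -36.3
Imag: -3.2 + 1.9 = -1.3

-36.3000 - 1.3000i


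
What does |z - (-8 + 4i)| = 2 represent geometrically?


|z - z0| = r is a circle with center z0 and radius r.
Center = (-8, 4), radius = 2

Circle with center (-8, 4) and radius 2


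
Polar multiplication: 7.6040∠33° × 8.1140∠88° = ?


r = 7.6040 * 8.1140 = 61.6989
theta = 33° + 88° = 121° = 121° (mod 360)

61.6989 cis(121°)


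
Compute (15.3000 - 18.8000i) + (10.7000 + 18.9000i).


Real: 15.3 + 10.7 = 26
Imag: -18.8 + 18.9 = 0.1

26.0000 + 0.1000i


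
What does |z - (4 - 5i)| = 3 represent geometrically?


|z - z0| = r is a circle with center z0 and radius r.
Center = (4, -5), radius = 3

Circle with center (4, -5) and radius 3


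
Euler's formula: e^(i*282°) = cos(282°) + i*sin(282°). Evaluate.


cos(282°) = 0.2079
sin(282°) = -0.9781

e^(i*282°) = 0.2079 - 0.9781i


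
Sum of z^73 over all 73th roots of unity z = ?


The roots are w_k = w^k with w = e^(2*pi*i/73), and (w^k)^73 = (w^73)^k.
So S = 1 + u + u^2 + ... + u^(72) with u = w^73.
73 = 1*73 + 0, so 73 is a multiple of 73 and u = (w^73)^1 = 1.
Every one of the 73 terms equals 1: S = 73

S = 73


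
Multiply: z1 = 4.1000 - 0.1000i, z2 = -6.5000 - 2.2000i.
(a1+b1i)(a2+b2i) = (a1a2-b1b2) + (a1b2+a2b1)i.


Real = 4.1*(-6.5) - (-0.1)*(-2.2) = -26.65 - 0.22 = -26.87
Imag = 4.1*(-2.2) - (6.5)*(-0.1) = -9.02 + 0.65 = -8.37

-26.8700 - 8.3700i


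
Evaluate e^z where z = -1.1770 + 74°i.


e^-1.1770 = 0.3082
cos(74°) = 0.27564
sin(74°) = 0.9613
Real = 0.3082*0.27564 = 0.0850
Imag = 0.3082*0.9613 = 0.2963

0.0850 + 0.2963i


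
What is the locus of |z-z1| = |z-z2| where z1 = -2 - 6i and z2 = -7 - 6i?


Equal distances means the locus is the perpendicular bisector of z1 and z2.
Midpoint = ((-2+(-7))/2, (-6+(-6))/2) = (-4.5000, -6.0000)

Perpendicular bisector through (-4.5000, -6.0000)


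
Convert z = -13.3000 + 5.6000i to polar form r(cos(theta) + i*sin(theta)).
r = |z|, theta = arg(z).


r = sqrt(176.89+31.36) = sqrt(208.25) = 14.4309
theta = atan2(5.6, -13.3) = 157.1663 degrees

r = 14.4309, theta = 157.1663 degrees


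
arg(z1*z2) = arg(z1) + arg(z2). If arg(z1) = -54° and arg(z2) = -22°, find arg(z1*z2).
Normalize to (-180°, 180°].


arg(z1*z2) = -54° - 22° = -76°
Normalized to (-180°, 180°]: -76°

-76°


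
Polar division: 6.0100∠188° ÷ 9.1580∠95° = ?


r = 6.0100 / 9.1580 = 0.6563
theta = 188° - 95° = 93° = 93° (mod 360)

0.6563 cis(93°)


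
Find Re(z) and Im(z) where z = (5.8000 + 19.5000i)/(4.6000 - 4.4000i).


Multiply by conjugate: (5.8000 + 19.5000i)(4.6000 + 4.4000i) / (4.6^2 + (-4.4)^2)
Numerator real = 5.8*4.6 + 19.5*(-4.4) = -59.12
Numerator imag = 19.5*4.6 - 5.8*(-4.4) = 115.22
Denominator = 40.52
Re(z) = -59.12/40.52 = -1.4590
Im(z) = 115.22/40.52 = 2.8435

Re(z) = -1.4590, Im(z) = 2.8435


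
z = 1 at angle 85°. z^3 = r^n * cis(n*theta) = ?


r^3 = 1^3 = 1
n*theta = 3*85° = 255° = 255° (mod 360)
a = 1*cos(255°) = -0.2588
b = 1*sin(255°) = -0.9659

1 cis(255°) = -0.2588 - 0.9659i


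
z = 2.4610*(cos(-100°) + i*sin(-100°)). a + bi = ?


a = 2.4610*cos(-100°) = 2.4610*(-0.173648) = -0.4273
b = 2.4610*sin(-100°) = 2.4610*(-0.9848) = -2.4236

-0.4273 - 2.4236i


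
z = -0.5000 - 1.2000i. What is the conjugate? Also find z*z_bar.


z_bar = -0.5000 + 1.2000i
z*z_bar = (-0.5)^2 + (-1.2)^2 = 0.25 + 1.44 = 1.69

z_bar = -0.5000 + 1.2000i, z*z_bar = 1.69


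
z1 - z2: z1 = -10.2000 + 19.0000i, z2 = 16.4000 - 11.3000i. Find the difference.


Real: -10.2 - 16.4 = -26.6
Imag: 19 + 11.3 = 30.3

-26.6000 + 30.3000i


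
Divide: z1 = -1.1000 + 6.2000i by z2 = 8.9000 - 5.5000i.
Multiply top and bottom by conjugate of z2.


Conjugate of z2 = 8.9000 + 5.5000i
Numerator: (-1.1000 + 6.2000i)(8.9000 + 5.5000i) = -43.8900 + 49.1300i
Denominator: 8.9^2 + (-5.5)^2 = 109.46
Result = (-43.8900 + 49.1300i)/109.46

-0.4010 + 0.4488i


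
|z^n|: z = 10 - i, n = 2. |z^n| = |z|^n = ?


|z| = sqrt(100+1) = sqrt(101) = 10.0499
|z^2| = |z|^2 = (sqrt(101))^2 = 101

|z^2| = 101


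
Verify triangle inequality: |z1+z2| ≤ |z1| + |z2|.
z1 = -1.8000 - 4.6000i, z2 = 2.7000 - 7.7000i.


|z1| = sqrt((-1.8)^2 + (-4.6)^2) = sqrt(24.4) = 4.9396
|z2| = sqrt(2.7^2 + (-7.7)^2) = sqrt(66.58) = 8.1597
z1+z2 = 0.9000 - 12.3000i
|z1+z2| = sqrt(152.1) = 12.3329
|z1|+|z2| = 4.9396 + 8.1597 = 13.0993

|z1+z2| = 12.3329 ≤ |z1|+|z2| = 13.0993 (verified)


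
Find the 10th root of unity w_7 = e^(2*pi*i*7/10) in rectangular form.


Angle = 360*7/10 = 252°
a = cos(252°) = -0.3090
b = sin(252°) = -0.9511

-0.3090 - 0.9511i


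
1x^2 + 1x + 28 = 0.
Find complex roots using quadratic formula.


disc = 1^2 - 4*1*28 = 1 - 112 = -111
sqrt(|disc|) = sqrt(111) = 10.5357
Real part = -1/(2*1) = -0.5000
Imag part = 10.5357/(2*1) = 5.2678

-0.5000 ± 5.2678i


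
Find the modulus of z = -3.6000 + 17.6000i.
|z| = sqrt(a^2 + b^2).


|z| = sqrt((-3.6)^2 + 17.6^2) = sqrt(12.96 + 309.76) = sqrt(322.72) = 17.9644

|z| = 17.9644


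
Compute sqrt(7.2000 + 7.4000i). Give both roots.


|z| = sqrt(51.84+54.76) = 10.3247
sqrt((|z|+a)/2) = sqrt((10.3247+7.2)/2) = sqrt(8.7624) = 2.9601
sqrt((|z|-a)/2) = sqrt((10.3247-7.2)/2) = sqrt(1.5624) = 1.2499

±(2.9601 + 1.2499i) i.e. 2.9601 + 1.2499i and -2.9601 - 1.2499i


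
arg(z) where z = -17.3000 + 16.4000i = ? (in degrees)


Re = -17.3, Im = 16.4
arg = atan2(16.4, -17.3) = 136.5298 degrees

arg(z) = 136.5298 degrees


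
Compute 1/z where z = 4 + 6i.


|z|^2 = 16+36 = 52
1/z = (4 - 6i)/52

1/z = 0.0769 - 0.1154i


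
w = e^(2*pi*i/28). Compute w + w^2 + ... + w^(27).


With w = e^(2*pi*i/28), all 28 of the 28th roots of unity w^0 = 1, w, ..., w^(27) sum to 0: 1 + w + ... + w^(27) = (1 - w^28)/(1 - w) = 0 since w^28 = 1, w ≠ 1.
Removing the root 1: w + w^2 + ... + w^(27) = 0 - 1 = -1

Sum = -1


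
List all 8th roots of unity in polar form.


The 8th roots of unity are cis(360k/8°) for k=0..7
Angle step = 360/8 = 45°
Primitive root: cis(45°)
Primitive root = 0.7071 + 0.7071i

8 roots at angles: 0°, 45°, 90°, 135°, 180°, 225°, 270°, 315°


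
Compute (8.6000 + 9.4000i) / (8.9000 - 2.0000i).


Conjugate of z2 = 8.9000 + 2.0000i
Numerator: (8.6000 + 9.4000i)(8.9000 + 2.0000i) = 57.7400 + 100.8600i
Denominator: 8.9^2 + (-2)^2 = 83.21
Result = (57.7400 + 100.8600i)/83.21

0.6939 + 1.2121i


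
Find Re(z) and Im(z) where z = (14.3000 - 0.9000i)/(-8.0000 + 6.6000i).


Multiply by conjugate: (14.3000 - 0.9000i)(-8.0000 - 6.6000i) / ((-8)^2 + 6.6^2)
Numerator real = 14.3*(-8) - (0.9)*6.6 = -120.34
Numerator imag = -0.9*(-8) - 14.3*6.6 = -87.18
Denominator = 107.56
Re(z) = -120.34/107.56 = -1.1188
Im(z) = -87.18/107.56 = -0.8105

Re(z) = -1.1188, Im(z) = -0.8105


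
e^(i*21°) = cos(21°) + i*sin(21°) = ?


cos(21°) = 0.9336
sin(21°) = 0.3584

e^(i*21°) = 0.9336 + 0.3584i


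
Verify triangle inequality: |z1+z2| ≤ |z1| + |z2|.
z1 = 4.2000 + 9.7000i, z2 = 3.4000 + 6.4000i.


|z1| = sqrt(4.2^2 + 9.7^2) = sqrt(111.73) = 10.5702
|z2| = sqrt(3.4^2 + 6.4^2) = sqrt(52.52) = 7.2471
z1+z2 = 7.6000 + 16.1000i
|z1+z2| = sqrt(316.97) = 17.8037
|z1|+|z2| = 10.5702 + 7.2471 = 17.8173

|z1+z2| = 17.8037 ≤ |z1|+|z2| = 17.8173 (verified)


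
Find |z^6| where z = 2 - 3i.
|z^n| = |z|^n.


|z| = sqrt(4+9) = sqrt(13) = 3.6056
|z^6| = |z|^6 = (sqrt(13))^6 = 13^3 = 2197

|z^6| = 2197


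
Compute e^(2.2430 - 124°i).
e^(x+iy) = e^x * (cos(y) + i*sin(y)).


e^2.2430 = 9.42155
cos(-124°) = -0.5592
sin(-124°) = -0.82904
Real = 9.42155*(-0.5592) = -5.2685
Imag = 9.42155*(-0.82904) = -7.8108

-5.2685 - 7.8108i


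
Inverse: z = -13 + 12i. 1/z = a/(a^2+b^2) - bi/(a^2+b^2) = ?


|z|^2 = 169+144 = 313
1/z = (-13 - 12i)/313

1/z = -0.0415 - 0.0383i


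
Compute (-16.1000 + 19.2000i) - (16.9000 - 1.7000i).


Real: -16.1 - 16.9 = -33
Imag: 19.2 + 1.7 = 20.9

-33.0000 + 20.9000i


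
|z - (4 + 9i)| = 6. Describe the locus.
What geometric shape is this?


|z - z0| = r is a circle with center z0 and radius r.
Center = (4, 9), radius = 6

Circle with center (4, 9) and radius 6


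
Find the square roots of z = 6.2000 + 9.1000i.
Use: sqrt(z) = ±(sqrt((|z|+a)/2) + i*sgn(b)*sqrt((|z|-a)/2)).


|z| = sqrt(38.44+82.81) = 11.0114
sqrt((|z|+a)/2) = sqrt((11.0114+6.2)/2) = sqrt(8.6057) = 2.9335
sqrt((|z|-a)/2) = sqrt((11.0114-6.2)/2) = sqrt(2.4057) = 1.5510

±(2.9335 + 1.5510i) i.e. 2.9335 + 1.5510i and -2.9335 - 1.5510i


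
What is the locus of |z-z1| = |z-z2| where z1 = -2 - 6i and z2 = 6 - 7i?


Equal distances means the locus is the perpendicular bisector of z1 and z2.
Midpoint = ((-2+6)/2, (-6+(-7))/2) = (2.0000, -6.5000)

Perpendicular bisector through (2.0000, -6.5000)


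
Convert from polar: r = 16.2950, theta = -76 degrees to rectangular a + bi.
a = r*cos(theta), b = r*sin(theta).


a = 16.2950*cos(-76°) = 16.2950*0.24192 = 3.9421
b = 16.2950*sin(-76°) = 16.2950*(-0.9703) = -15.8110

3.9421 - 15.8110i


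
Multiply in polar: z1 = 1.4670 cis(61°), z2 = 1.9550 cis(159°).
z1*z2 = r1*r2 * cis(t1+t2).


r = 1.4670 * 1.9550 = 2.8680
theta = 61° + 159° = 220° = 220° (mod 360)

2.8680 cis(220°)


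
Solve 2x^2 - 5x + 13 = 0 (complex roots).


disc = (-5)^2 - 4*2*13 = 25 - 104 = -79
sqrt(|disc|) = sqrt(79) = 8.8882
Real part = 5/(2*2) = 1.2500
Imag part = 8.8882/(2*2) = 2.2220

1.2500 ± 2.2220i


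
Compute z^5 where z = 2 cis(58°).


r^5 = 2^5 = 32
n*theta = 5*58° = 290° = 290° (mod 360)
a = 32*cos(290°) = 10.9446
b = 32*sin(290°) = -30.0702

32 cis(290°) = 10.9446 - 30.0702i


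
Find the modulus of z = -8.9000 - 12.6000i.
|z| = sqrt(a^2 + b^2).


|z| = sqrt((-8.9)^2 + (-12.6)^2) = sqrt(79.21 + 158.76) = sqrt(237.97) = 15.4263

|z| = 15.4263


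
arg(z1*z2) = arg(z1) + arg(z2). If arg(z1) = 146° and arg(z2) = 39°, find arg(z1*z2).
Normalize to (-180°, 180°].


arg(z1*z2) = 146° + 39° = 185°
Normalized to (-180°, 180°]: -175°

-175°


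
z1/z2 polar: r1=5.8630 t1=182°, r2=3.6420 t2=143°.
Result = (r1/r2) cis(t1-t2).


r = 5.8630 / 3.6420 = 1.6098
theta = 182° - 143° = 39° = 39° (mod 360)

1.6098 cis(39°)


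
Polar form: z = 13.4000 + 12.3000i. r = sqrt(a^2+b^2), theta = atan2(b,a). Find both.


r = sqrt(179.56+151.29) = sqrt(330.85) = 18.1893
theta = atan2(12.3, 13.4) = 42.5491 degrees

r = 18.1893, theta = 42.5491 degrees


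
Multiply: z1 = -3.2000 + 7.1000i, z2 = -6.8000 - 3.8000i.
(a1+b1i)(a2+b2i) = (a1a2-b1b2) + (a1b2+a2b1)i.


Real = -3.2*(-6.8) - 7.1*(-3.8) = 21.76 - (-26.98) = 48.74
Imag = -3.2*(-3.8) - (6.8)*7.1 = 12.16 - (48.28) = -36.12

48.7400 - 36.1200i


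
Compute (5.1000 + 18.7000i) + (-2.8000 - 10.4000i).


Real: 5.1 - 2.8 = 2.3
Imag: 18.7 - 10.4 = 8.3

2.3000 + 8.3000i


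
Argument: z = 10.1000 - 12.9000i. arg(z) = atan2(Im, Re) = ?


Re = 10.1, Im = -12.9
arg = atan2(-12.9, 10.1) = -51.9410 degrees

arg(z) = -51.9410 degrees


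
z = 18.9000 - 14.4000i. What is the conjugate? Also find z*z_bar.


z_bar = 18.9000 + 14.4000i
z*z_bar = 18.9^2 + (-14.4)^2 = 357.21 + 207.36 = 564.57

z_bar = 18.9000 + 14.4000i, z*z_bar = 564.57


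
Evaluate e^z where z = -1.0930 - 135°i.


e^-1.0930 = 0.3352
cos(-135°) = -0.7071
sin(-135°) = -0.7071
Real = 0.3352*(-0.7071) = -0.2370
Imag = 0.3352*(-0.7071) = -0.2370

-0.2370 - 0.2370i


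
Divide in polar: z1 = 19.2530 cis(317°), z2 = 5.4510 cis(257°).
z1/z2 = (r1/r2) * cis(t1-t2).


r = 19.2530 / 5.4510 = 3.5320
theta = 317° - 257° = 60° = 60° (mod 360)

3.5320 cis(60°)


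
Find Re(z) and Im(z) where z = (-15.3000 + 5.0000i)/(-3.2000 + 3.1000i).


Multiply by conjugate: (-15.3000 + 5.0000i)(-3.2000 - 3.1000i) / ((-3.2)^2 + 3.1^2)
Numerator real = -15.3*(-3.2) + 5*3.1 = 64.46
Numerator imag = 5*(-3.2) - (-15.3)*3.1 = 31.43
Denominator = 19.85
Re(z) = 64.46/19.85 = 3.2474
Im(z) = 31.43/19.85 = 1.5834

Re(z) = 3.2474, Im(z) = 1.5834


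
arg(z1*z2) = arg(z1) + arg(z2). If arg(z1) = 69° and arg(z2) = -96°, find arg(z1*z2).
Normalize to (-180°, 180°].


arg(z1*z2) = 69° - 96° = -27°
Normalized to (-180°, 180°]: -27°

-27°


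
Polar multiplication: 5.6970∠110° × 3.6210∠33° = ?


r = 5.6970 * 3.6210 = 20.6288
theta = 110° + 33° = 143° = 143° (mod 360)

20.6288 cis(143°)


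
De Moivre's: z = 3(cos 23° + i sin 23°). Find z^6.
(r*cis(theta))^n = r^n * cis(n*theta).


r^6 = 3^6 = 729
n*theta = 6*23° = 138° = 138° (mod 360)
a = 729*cos(138°) = -541.7526
b = 729*sin(138°) = 487.7962

729 cis(138°) = -541.7526 + 487.7962i


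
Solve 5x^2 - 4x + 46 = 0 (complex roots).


disc = (-4)^2 - 4*5*46 = 16 - 920 = -904
sqrt(|disc|) = sqrt(904) = 30.0666
Real part = 4/(2*5) = 0.4000
Imag part = 30.0666/(2*5) = 3.0067

0.4000 ± 3.0067i


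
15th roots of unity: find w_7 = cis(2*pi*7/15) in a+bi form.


Angle = 360*7/15 = 168°
a = cos(168°) = -0.9781
b = sin(168°) = 0.2079

-0.9781 + 0.2079i


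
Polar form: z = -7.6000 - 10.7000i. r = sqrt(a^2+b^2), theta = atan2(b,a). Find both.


r = sqrt(57.76+114.49) = sqrt(172.25) = 13.1244
theta = atan2(-10.7, -7.6) = -125.3854 degrees

r = 13.1244, theta = -125.3854 degrees


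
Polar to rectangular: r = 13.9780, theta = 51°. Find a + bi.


a = 13.9780*cos(51°) = 13.9780*0.62932 = 8.7966
b = 13.9780*sin(51°) = 13.9780*0.777146 = 10.8629

8.7966 + 10.8629i


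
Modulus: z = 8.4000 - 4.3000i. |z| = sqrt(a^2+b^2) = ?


|z| = sqrt(8.4^2 + (-4.3)^2) = sqrt(70.56 + 18.49) = sqrt(89.05) = 9.4366

|z| = 9.4366


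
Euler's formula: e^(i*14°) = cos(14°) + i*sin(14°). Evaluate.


cos(14°) = 0.9703
sin(14°) = 0.2419

e^(i*14°) = 0.9703 + 0.2419i


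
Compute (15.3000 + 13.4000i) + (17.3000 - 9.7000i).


Real: 15.3 + 17.3 = 32.6
Imag: 13.4 - 9.7 = 3.7

32.6000 + 3.7000i


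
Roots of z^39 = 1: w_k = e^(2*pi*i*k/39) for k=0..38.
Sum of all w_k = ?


The sum of all 39th roots of unity is 0.
Geometric series: (1 - w^39)/(1 - w) = (1-1)/(1-w) = 0 since w^39 = 1, w ≠ 1.
Alternatively: coefficient of z^38 in z^39 - 1 is 0.

0


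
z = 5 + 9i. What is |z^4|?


|z| = sqrt(25+81) = sqrt(106) = 10.2956
|z^4| = |z|^4 = (sqrt(106))^4 = 106^2 = 11236

|z^4| = 11236


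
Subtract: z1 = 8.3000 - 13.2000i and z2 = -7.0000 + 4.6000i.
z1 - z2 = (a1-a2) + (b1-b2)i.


Real: 8.3 + 7 = 15.3
Imag: -13.2 - 4.6 = -17.8

15.3000 - 17.8000i


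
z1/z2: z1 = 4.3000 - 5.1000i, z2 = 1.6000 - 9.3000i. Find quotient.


Conjugate of z2 = 1.6000 + 9.3000i
Numerator: (4.3000 - 5.1000i)(1.6000 + 9.3000i) = 54.3100 + 31.8300i
Denominator: 1.6^2 + (-9.3)^2 = 89.05
Result = (54.3100 + 31.8300i)/89.05

0.6099 + 0.3574i


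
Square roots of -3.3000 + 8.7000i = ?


|z| = sqrt(10.89+75.69) = 9.3048
sqrt((|z|+a)/2) = sqrt((9.3048+(-3.3))/2) = sqrt(3.0024) = 1.7327
sqrt((|z|-a)/2) = sqrt((9.3048-(-3.3))/2) = sqrt(6.3024) = 2.5105

±(1.7327 + 2.5105i) i.e. 1.7327 + 2.5105i and -1.7327 - 2.5105i


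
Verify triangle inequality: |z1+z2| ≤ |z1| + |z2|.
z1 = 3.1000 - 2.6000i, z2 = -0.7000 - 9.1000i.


|z1| = sqrt(3.1^2 + (-2.6)^2) = sqrt(16.37) = 4.0460
|z2| = sqrt((-0.7)^2 + (-9.1)^2) = sqrt(83.3) = 9.1269
z1+z2 = 2.4000 - 11.7000i
|z1+z2| = sqrt(142.65) = 11.9436
|z1|+|z2| = 4.0460 + 9.1269 = 13.1729

|z1+z2| = 11.9436 ≤ |z1|+|z2| = 13.1729 (verified)
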